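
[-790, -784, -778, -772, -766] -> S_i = -790 + 6*i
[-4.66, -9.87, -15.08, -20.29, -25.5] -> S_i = -4.66 + -5.21*i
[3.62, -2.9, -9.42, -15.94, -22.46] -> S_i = 3.62 + -6.52*i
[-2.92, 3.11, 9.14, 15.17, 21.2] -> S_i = -2.92 + 6.03*i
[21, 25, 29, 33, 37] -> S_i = 21 + 4*i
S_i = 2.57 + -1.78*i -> [2.57, 0.79, -0.99, -2.77, -4.55]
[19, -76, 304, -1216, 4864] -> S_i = 19*-4^i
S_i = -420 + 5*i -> [-420, -415, -410, -405, -400]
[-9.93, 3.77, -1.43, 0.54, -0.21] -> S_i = -9.93*(-0.38)^i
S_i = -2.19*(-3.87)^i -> [-2.19, 8.48, -32.8, 126.93, -491.23]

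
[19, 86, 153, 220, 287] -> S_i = 19 + 67*i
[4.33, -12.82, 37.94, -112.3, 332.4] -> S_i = 4.33*(-2.96)^i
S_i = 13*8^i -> [13, 104, 832, 6656, 53248]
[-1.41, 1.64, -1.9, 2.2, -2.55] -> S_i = -1.41*(-1.16)^i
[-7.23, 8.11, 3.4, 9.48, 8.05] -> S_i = Random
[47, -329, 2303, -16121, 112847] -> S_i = 47*-7^i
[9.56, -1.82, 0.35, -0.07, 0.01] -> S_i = 9.56*(-0.19)^i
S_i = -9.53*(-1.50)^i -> [-9.53, 14.29, -21.44, 32.16, -48.25]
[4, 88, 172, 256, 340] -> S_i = 4 + 84*i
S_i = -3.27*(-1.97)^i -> [-3.27, 6.44, -12.69, 25.0, -49.25]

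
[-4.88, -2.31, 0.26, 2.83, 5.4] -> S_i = -4.88 + 2.57*i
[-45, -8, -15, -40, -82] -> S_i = Random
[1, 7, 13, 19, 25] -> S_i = 1 + 6*i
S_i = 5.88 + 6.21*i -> [5.88, 12.09, 18.3, 24.51, 30.72]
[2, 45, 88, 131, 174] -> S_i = 2 + 43*i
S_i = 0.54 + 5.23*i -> [0.54, 5.77, 11.0, 16.23, 21.46]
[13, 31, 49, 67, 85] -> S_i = 13 + 18*i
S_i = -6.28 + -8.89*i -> [-6.28, -15.17, -24.06, -32.95, -41.84]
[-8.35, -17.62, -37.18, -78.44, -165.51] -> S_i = -8.35*2.11^i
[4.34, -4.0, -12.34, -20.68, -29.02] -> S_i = 4.34 + -8.34*i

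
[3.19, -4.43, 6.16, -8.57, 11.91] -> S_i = 3.19*(-1.39)^i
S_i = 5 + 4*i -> [5, 9, 13, 17, 21]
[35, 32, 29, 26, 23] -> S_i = 35 + -3*i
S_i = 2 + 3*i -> [2, 5, 8, 11, 14]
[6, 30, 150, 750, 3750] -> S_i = 6*5^i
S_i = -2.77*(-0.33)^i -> [-2.77, 0.91, -0.3, 0.1, -0.03]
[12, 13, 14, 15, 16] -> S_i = 12 + 1*i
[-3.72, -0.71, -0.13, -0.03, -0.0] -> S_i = -3.72*0.19^i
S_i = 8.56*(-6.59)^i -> [8.56, -56.41, 371.74, -2449.8, 16144.16]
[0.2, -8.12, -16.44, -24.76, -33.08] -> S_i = 0.20 + -8.32*i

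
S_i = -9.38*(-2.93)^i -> [-9.38, 27.48, -80.53, 235.94, -691.31]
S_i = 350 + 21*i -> [350, 371, 392, 413, 434]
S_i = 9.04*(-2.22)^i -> [9.04, -20.07, 44.55, -98.91, 219.57]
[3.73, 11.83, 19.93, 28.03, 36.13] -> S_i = 3.73 + 8.10*i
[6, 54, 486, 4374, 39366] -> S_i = 6*9^i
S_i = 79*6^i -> [79, 474, 2844, 17064, 102384]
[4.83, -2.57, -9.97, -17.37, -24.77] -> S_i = 4.83 + -7.40*i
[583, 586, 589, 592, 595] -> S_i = 583 + 3*i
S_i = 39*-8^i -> [39, -312, 2496, -19968, 159744]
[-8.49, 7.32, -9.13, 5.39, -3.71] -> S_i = Random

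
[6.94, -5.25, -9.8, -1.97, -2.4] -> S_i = Random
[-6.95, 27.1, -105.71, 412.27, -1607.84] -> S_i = -6.95*(-3.90)^i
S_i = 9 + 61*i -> [9, 70, 131, 192, 253]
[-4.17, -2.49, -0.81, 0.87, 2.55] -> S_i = -4.17 + 1.68*i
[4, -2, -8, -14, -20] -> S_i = 4 + -6*i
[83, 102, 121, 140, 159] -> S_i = 83 + 19*i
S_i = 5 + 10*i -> [5, 15, 25, 35, 45]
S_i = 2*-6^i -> [2, -12, 72, -432, 2592]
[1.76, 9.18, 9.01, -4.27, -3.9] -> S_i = Random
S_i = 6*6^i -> [6, 36, 216, 1296, 7776]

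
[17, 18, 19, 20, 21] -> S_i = 17 + 1*i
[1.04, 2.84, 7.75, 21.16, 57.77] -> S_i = 1.04*2.73^i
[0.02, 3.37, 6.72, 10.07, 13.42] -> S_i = 0.02 + 3.35*i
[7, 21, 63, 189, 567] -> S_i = 7*3^i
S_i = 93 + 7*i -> [93, 100, 107, 114, 121]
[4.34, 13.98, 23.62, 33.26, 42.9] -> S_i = 4.34 + 9.64*i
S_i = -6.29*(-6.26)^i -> [-6.29, 39.38, -246.49, 1543.03, -9659.35]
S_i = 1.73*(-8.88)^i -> [1.73, -15.36, 136.42, -1211.39, 10757.17]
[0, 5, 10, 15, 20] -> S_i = 0 + 5*i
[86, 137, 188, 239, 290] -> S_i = 86 + 51*i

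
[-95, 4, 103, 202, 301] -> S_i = -95 + 99*i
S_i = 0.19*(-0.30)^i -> [0.19, -0.06, 0.02, -0.01, 0.0]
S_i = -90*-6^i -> [-90, 540, -3240, 19440, -116640]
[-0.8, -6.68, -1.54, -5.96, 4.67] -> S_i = Random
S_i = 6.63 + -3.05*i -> [6.63, 3.58, 0.53, -2.52, -5.57]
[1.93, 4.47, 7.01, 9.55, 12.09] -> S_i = 1.93 + 2.54*i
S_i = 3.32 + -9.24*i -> [3.32, -5.92, -15.16, -24.4, -33.64]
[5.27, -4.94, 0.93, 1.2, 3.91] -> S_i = Random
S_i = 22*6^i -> [22, 132, 792, 4752, 28512]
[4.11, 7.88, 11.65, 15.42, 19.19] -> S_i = 4.11 + 3.77*i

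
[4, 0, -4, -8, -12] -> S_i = 4 + -4*i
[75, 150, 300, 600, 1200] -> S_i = 75*2^i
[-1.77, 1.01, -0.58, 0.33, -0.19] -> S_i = -1.77*(-0.57)^i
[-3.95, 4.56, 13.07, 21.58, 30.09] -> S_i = -3.95 + 8.51*i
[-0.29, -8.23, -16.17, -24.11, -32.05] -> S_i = -0.29 + -7.94*i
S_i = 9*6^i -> [9, 54, 324, 1944, 11664]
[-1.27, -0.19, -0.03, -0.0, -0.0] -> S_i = -1.27*0.15^i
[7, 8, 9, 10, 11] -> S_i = 7 + 1*i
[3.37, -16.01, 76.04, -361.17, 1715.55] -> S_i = 3.37*(-4.75)^i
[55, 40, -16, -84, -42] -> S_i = Random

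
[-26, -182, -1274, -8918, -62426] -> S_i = -26*7^i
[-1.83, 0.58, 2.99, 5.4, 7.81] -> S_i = -1.83 + 2.41*i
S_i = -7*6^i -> [-7, -42, -252, -1512, -9072]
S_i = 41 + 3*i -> [41, 44, 47, 50, 53]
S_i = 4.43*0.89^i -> [4.43, 3.94, 3.51, 3.12, 2.78]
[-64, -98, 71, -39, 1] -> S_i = Random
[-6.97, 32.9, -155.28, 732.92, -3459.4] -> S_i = -6.97*(-4.72)^i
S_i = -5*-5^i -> [-5, 25, -125, 625, -3125]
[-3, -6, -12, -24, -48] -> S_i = -3*2^i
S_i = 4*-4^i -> [4, -16, 64, -256, 1024]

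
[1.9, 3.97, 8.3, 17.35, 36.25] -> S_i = 1.90*2.09^i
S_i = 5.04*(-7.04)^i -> [5.04, -35.48, 249.79, -1758.52, 12380.02]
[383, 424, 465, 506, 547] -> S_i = 383 + 41*i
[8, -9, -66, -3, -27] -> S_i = Random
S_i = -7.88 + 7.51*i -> [-7.88, -0.37, 7.14, 14.65, 22.16]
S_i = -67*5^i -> [-67, -335, -1675, -8375, -41875]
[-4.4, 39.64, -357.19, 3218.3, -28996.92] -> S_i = -4.40*(-9.01)^i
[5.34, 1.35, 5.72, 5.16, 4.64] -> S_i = Random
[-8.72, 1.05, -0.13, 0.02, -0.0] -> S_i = -8.72*(-0.12)^i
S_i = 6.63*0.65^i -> [6.63, 4.31, 2.8, 1.82, 1.18]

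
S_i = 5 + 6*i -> [5, 11, 17, 23, 29]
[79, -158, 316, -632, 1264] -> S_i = 79*-2^i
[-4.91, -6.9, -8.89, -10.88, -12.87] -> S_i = -4.91 + -1.99*i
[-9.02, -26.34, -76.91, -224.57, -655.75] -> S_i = -9.02*2.92^i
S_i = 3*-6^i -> [3, -18, 108, -648, 3888]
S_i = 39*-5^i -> [39, -195, 975, -4875, 24375]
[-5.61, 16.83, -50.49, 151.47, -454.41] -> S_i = -5.61*(-3.00)^i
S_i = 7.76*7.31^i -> [7.76, 56.73, 414.66, 3031.19, 22158.03]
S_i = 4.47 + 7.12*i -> [4.47, 11.59, 18.71, 25.83, 32.95]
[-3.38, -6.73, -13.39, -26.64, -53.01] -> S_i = -3.38*1.99^i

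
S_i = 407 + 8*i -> [407, 415, 423, 431, 439]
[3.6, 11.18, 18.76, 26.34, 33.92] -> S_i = 3.60 + 7.58*i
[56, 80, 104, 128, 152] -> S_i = 56 + 24*i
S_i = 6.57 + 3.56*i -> [6.57, 10.13, 13.69, 17.25, 20.81]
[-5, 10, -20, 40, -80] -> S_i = -5*-2^i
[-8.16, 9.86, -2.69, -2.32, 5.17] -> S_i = Random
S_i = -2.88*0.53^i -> [-2.88, -1.53, -0.81, -0.43, -0.23]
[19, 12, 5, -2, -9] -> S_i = 19 + -7*i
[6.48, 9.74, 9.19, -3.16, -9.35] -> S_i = Random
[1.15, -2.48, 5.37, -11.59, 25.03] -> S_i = 1.15*(-2.16)^i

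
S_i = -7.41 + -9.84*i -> [-7.41, -17.25, -27.09, -36.93, -46.77]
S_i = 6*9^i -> [6, 54, 486, 4374, 39366]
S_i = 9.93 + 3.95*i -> [9.93, 13.88, 17.83, 21.78, 25.73]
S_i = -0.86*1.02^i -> [-0.86, -0.88, -0.89, -0.91, -0.93]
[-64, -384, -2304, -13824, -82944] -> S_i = -64*6^i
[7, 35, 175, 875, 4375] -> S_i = 7*5^i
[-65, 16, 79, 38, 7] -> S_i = Random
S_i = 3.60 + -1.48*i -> [3.6, 2.12, 0.64, -0.84, -2.32]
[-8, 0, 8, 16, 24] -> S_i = -8 + 8*i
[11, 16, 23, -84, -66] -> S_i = Random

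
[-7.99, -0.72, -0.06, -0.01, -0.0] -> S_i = -7.99*0.09^i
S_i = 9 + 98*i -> [9, 107, 205, 303, 401]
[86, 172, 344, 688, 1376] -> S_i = 86*2^i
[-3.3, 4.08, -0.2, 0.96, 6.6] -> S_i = Random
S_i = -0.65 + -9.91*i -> [-0.65, -10.56, -20.47, -30.38, -40.29]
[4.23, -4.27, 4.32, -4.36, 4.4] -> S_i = 4.23*(-1.01)^i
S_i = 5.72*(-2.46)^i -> [5.72, -14.07, 34.62, -85.15, 209.48]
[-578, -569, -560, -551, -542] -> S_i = -578 + 9*i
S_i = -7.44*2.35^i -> [-7.44, -17.48, -41.09, -96.56, -226.91]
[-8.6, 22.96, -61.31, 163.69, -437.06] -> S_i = -8.60*(-2.67)^i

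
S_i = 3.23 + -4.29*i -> [3.23, -1.06, -5.35, -9.64, -13.93]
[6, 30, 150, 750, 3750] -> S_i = 6*5^i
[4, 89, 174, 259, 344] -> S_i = 4 + 85*i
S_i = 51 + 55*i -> [51, 106, 161, 216, 271]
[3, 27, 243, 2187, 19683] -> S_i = 3*9^i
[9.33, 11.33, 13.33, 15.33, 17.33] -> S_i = 9.33 + 2.00*i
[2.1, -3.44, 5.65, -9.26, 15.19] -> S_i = 2.10*(-1.64)^i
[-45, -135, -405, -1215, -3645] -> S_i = -45*3^i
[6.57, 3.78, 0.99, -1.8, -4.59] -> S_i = 6.57 + -2.79*i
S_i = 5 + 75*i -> [5, 80, 155, 230, 305]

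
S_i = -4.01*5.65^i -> [-4.01, -22.66, -128.01, -723.25, -4086.37]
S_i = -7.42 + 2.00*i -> [-7.42, -5.42, -3.42, -1.42, 0.58]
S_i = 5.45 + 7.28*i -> [5.45, 12.73, 20.01, 27.29, 34.57]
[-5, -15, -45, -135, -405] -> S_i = -5*3^i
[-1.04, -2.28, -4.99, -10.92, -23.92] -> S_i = -1.04*2.19^i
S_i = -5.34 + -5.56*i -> [-5.34, -10.9, -16.46, -22.02, -27.58]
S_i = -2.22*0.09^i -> [-2.22, -0.2, -0.02, -0.0, -0.0]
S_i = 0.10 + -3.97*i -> [0.1, -3.87, -7.84, -11.81, -15.78]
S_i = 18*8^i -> [18, 144, 1152, 9216, 73728]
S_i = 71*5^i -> [71, 355, 1775, 8875, 44375]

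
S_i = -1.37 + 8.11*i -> [-1.37, 6.74, 14.85, 22.96, 31.07]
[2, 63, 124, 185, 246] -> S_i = 2 + 61*i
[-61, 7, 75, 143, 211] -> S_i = -61 + 68*i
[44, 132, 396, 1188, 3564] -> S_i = 44*3^i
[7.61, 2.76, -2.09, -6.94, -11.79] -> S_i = 7.61 + -4.85*i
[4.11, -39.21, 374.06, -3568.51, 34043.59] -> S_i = 4.11*(-9.54)^i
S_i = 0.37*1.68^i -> [0.37, 0.62, 1.04, 1.75, 2.95]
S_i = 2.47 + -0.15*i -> [2.47, 2.32, 2.17, 2.02, 1.87]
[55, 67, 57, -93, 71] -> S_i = Random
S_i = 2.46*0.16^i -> [2.46, 0.39, 0.06, 0.01, 0.0]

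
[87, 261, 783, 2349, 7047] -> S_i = 87*3^i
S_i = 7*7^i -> [7, 49, 343, 2401, 16807]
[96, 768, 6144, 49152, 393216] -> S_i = 96*8^i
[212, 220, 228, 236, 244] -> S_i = 212 + 8*i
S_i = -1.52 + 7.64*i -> [-1.52, 6.12, 13.76, 21.4, 29.04]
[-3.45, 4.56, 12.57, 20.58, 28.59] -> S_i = -3.45 + 8.01*i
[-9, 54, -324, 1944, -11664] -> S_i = -9*-6^i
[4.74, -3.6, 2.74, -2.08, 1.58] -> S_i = 4.74*(-0.76)^i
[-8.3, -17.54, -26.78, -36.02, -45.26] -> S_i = -8.30 + -9.24*i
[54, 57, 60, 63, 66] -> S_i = 54 + 3*i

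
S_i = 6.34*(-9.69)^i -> [6.34, -61.43, 595.3, -5768.47, 55896.47]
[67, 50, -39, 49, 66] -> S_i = Random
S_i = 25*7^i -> [25, 175, 1225, 8575, 60025]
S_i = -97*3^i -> [-97, -291, -873, -2619, -7857]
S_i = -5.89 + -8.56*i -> [-5.89, -14.45, -23.01, -31.57, -40.13]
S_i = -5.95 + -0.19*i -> [-5.95, -6.14, -6.33, -6.52, -6.71]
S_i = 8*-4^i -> [8, -32, 128, -512, 2048]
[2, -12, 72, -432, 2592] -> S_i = 2*-6^i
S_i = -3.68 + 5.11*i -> [-3.68, 1.43, 6.54, 11.65, 16.76]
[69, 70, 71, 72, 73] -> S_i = 69 + 1*i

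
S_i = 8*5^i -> [8, 40, 200, 1000, 5000]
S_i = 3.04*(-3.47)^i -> [3.04, -10.55, 36.6, -127.02, 440.75]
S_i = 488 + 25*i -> [488, 513, 538, 563, 588]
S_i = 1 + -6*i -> [1, -5, -11, -17, -23]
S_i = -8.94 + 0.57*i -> [-8.94, -8.37, -7.8, -7.23, -6.66]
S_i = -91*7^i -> [-91, -637, -4459, -31213, -218491]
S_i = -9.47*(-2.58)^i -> [-9.47, 24.43, -63.04, 162.63, -419.59]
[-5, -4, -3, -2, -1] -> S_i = -5 + 1*i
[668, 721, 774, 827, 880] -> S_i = 668 + 53*i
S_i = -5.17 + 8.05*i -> [-5.17, 2.88, 10.93, 18.98, 27.03]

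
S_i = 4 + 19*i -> [4, 23, 42, 61, 80]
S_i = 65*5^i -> [65, 325, 1625, 8125, 40625]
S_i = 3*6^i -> [3, 18, 108, 648, 3888]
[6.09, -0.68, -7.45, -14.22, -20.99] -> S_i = 6.09 + -6.77*i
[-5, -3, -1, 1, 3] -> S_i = -5 + 2*i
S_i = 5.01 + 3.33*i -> [5.01, 8.34, 11.67, 15.0, 18.33]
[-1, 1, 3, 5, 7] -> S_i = -1 + 2*i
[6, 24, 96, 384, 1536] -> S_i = 6*4^i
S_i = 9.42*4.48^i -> [9.42, 42.2, 189.06, 847.0, 3794.57]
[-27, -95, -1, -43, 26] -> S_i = Random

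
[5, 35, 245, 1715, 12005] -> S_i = 5*7^i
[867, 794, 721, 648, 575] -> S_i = 867 + -73*i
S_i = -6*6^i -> [-6, -36, -216, -1296, -7776]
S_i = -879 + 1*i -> [-879, -878, -877, -876, -875]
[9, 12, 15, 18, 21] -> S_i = 9 + 3*i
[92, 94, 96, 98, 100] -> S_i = 92 + 2*i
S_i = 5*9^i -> [5, 45, 405, 3645, 32805]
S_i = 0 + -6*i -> [0, -6, -12, -18, -24]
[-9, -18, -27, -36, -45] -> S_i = -9 + -9*i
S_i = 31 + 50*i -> [31, 81, 131, 181, 231]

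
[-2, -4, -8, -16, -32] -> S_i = -2*2^i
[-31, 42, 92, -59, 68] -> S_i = Random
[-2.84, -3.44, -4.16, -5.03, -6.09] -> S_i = -2.84*1.21^i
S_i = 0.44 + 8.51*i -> [0.44, 8.95, 17.46, 25.97, 34.48]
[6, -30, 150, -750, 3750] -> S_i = 6*-5^i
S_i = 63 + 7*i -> [63, 70, 77, 84, 91]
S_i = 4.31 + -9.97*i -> [4.31, -5.66, -15.63, -25.6, -35.57]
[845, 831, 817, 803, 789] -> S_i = 845 + -14*i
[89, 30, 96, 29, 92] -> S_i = Random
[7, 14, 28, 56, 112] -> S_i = 7*2^i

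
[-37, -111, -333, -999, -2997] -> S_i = -37*3^i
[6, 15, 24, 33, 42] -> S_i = 6 + 9*i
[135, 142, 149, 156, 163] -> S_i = 135 + 7*i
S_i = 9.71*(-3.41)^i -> [9.71, -33.11, 112.91, -385.02, 1312.92]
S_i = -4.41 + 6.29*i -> [-4.41, 1.88, 8.17, 14.46, 20.75]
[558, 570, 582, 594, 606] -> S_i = 558 + 12*i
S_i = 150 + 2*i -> [150, 152, 154, 156, 158]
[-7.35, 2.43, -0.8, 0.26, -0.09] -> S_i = -7.35*(-0.33)^i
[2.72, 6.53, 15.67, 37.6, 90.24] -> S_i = 2.72*2.40^i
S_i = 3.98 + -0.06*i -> [3.98, 3.92, 3.86, 3.8, 3.74]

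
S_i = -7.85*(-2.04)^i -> [-7.85, 16.01, -32.67, 66.64, -135.95]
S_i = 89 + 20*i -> [89, 109, 129, 149, 169]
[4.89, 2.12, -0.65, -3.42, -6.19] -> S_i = 4.89 + -2.77*i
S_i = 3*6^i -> [3, 18, 108, 648, 3888]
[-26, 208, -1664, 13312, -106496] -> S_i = -26*-8^i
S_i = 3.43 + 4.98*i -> [3.43, 8.41, 13.39, 18.37, 23.35]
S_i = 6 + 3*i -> [6, 9, 12, 15, 18]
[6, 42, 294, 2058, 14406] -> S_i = 6*7^i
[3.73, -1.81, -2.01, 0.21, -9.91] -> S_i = Random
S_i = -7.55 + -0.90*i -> [-7.55, -8.45, -9.35, -10.25, -11.15]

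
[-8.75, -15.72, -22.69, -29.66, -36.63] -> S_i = -8.75 + -6.97*i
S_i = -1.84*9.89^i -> [-1.84, -18.2, -179.97, -1779.95, -17603.66]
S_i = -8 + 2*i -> [-8, -6, -4, -2, 0]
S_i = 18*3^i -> [18, 54, 162, 486, 1458]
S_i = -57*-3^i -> [-57, 171, -513, 1539, -4617]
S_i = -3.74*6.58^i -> [-3.74, -24.61, -161.93, -1065.49, -7010.92]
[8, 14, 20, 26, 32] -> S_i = 8 + 6*i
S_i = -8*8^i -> [-8, -64, -512, -4096, -32768]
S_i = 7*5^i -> [7, 35, 175, 875, 4375]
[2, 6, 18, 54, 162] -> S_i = 2*3^i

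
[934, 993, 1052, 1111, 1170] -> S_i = 934 + 59*i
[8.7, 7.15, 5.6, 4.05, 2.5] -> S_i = 8.70 + -1.55*i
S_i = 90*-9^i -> [90, -810, 7290, -65610, 590490]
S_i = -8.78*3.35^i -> [-8.78, -29.41, -98.53, -330.09, -1105.79]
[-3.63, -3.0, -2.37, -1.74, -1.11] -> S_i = -3.63 + 0.63*i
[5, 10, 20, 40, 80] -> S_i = 5*2^i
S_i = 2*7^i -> [2, 14, 98, 686, 4802]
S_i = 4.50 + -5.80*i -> [4.5, -1.3, -7.1, -12.9, -18.7]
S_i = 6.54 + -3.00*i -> [6.54, 3.54, 0.54, -2.46, -5.46]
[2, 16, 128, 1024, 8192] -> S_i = 2*8^i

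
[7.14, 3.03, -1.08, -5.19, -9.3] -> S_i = 7.14 + -4.11*i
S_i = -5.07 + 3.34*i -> [-5.07, -1.73, 1.61, 4.95, 8.29]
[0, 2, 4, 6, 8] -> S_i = 0 + 2*i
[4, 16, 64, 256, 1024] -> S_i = 4*4^i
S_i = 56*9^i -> [56, 504, 4536, 40824, 367416]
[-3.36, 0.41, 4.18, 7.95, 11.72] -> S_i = -3.36 + 3.77*i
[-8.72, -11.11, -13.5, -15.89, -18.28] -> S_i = -8.72 + -2.39*i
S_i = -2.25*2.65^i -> [-2.25, -5.96, -15.8, -41.87, -110.96]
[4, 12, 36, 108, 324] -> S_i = 4*3^i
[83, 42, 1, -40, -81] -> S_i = 83 + -41*i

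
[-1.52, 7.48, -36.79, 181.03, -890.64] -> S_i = -1.52*(-4.92)^i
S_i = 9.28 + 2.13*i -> [9.28, 11.41, 13.54, 15.67, 17.8]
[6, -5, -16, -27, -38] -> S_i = 6 + -11*i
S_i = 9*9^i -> [9, 81, 729, 6561, 59049]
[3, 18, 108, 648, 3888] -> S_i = 3*6^i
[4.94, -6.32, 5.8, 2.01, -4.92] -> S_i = Random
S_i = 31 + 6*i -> [31, 37, 43, 49, 55]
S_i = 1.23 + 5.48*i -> [1.23, 6.71, 12.19, 17.67, 23.15]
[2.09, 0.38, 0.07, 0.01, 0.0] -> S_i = 2.09*0.18^i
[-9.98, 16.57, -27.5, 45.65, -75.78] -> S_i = -9.98*(-1.66)^i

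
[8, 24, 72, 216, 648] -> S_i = 8*3^i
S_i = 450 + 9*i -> [450, 459, 468, 477, 486]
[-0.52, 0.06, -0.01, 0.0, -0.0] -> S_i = -0.52*(-0.12)^i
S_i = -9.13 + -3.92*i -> [-9.13, -13.05, -16.97, -20.89, -24.81]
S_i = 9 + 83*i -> [9, 92, 175, 258, 341]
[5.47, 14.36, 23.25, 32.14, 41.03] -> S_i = 5.47 + 8.89*i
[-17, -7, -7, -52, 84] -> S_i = Random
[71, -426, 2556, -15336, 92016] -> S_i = 71*-6^i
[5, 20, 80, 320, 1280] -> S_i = 5*4^i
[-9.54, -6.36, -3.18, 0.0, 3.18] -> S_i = -9.54 + 3.18*i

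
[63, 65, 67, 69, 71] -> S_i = 63 + 2*i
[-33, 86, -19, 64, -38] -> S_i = Random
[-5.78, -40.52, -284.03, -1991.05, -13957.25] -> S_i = -5.78*7.01^i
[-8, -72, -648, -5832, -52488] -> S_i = -8*9^i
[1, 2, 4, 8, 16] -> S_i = 1*2^i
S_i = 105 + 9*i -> [105, 114, 123, 132, 141]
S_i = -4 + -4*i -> [-4, -8, -12, -16, -20]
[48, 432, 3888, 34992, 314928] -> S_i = 48*9^i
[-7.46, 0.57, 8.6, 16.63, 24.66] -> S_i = -7.46 + 8.03*i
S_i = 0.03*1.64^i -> [0.03, 0.05, 0.08, 0.13, 0.22]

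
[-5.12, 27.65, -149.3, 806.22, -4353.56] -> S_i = -5.12*(-5.40)^i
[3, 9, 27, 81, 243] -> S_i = 3*3^i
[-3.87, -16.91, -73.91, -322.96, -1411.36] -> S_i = -3.87*4.37^i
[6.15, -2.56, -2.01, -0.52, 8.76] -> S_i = Random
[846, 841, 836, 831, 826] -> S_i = 846 + -5*i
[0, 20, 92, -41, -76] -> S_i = Random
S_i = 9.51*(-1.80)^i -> [9.51, -17.12, 30.81, -55.46, 99.83]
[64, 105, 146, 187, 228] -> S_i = 64 + 41*i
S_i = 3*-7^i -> [3, -21, 147, -1029, 7203]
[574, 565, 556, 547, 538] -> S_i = 574 + -9*i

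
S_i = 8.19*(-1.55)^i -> [8.19, -12.69, 19.68, -30.5, 47.27]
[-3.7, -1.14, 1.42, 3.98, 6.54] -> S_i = -3.70 + 2.56*i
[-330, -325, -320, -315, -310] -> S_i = -330 + 5*i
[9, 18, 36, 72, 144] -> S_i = 9*2^i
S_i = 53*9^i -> [53, 477, 4293, 38637, 347733]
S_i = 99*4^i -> [99, 396, 1584, 6336, 25344]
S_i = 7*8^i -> [7, 56, 448, 3584, 28672]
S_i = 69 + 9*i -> [69, 78, 87, 96, 105]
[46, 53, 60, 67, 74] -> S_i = 46 + 7*i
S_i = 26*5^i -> [26, 130, 650, 3250, 16250]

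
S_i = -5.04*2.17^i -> [-5.04, -10.94, -23.73, -51.5, -111.76]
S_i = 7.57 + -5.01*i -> [7.57, 2.56, -2.45, -7.46, -12.47]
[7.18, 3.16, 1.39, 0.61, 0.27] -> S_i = 7.18*0.44^i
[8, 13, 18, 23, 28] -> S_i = 8 + 5*i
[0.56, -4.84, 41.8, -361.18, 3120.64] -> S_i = 0.56*(-8.64)^i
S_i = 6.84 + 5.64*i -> [6.84, 12.48, 18.12, 23.76, 29.4]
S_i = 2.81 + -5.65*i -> [2.81, -2.84, -8.49, -14.14, -19.79]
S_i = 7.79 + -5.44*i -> [7.79, 2.35, -3.09, -8.53, -13.97]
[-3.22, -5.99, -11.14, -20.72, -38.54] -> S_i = -3.22*1.86^i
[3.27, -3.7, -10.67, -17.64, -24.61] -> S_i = 3.27 + -6.97*i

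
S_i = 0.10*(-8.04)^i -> [0.1, -0.8, 6.46, -51.97, 417.85]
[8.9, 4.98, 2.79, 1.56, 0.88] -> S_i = 8.90*0.56^i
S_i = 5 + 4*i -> [5, 9, 13, 17, 21]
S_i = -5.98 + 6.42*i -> [-5.98, 0.44, 6.86, 13.28, 19.7]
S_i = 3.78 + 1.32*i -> [3.78, 5.1, 6.42, 7.74, 9.06]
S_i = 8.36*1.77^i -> [8.36, 14.8, 26.19, 46.36, 82.05]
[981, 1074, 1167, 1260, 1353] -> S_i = 981 + 93*i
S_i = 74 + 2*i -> [74, 76, 78, 80, 82]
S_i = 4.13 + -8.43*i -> [4.13, -4.3, -12.73, -21.16, -29.59]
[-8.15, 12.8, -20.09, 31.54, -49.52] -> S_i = -8.15*(-1.57)^i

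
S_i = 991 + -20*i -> [991, 971, 951, 931, 911]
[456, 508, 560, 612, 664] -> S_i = 456 + 52*i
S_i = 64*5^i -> [64, 320, 1600, 8000, 40000]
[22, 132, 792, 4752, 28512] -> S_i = 22*6^i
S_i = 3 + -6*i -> [3, -3, -9, -15, -21]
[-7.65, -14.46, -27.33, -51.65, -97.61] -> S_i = -7.65*1.89^i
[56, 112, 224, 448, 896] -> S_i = 56*2^i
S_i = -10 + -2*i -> [-10, -12, -14, -16, -18]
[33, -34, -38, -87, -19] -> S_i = Random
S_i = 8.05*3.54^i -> [8.05, 28.5, 100.88, 357.11, 1264.18]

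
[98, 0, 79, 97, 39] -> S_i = Random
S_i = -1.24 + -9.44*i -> [-1.24, -10.68, -20.12, -29.56, -39.0]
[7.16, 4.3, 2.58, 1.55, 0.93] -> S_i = 7.16*0.60^i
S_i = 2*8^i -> [2, 16, 128, 1024, 8192]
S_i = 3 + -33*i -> [3, -30, -63, -96, -129]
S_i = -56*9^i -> [-56, -504, -4536, -40824, -367416]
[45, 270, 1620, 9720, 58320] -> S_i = 45*6^i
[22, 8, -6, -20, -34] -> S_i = 22 + -14*i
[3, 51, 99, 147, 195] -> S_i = 3 + 48*i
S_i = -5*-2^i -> [-5, 10, -20, 40, -80]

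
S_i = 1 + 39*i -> [1, 40, 79, 118, 157]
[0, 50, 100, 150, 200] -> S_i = 0 + 50*i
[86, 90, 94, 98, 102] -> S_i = 86 + 4*i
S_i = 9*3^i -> [9, 27, 81, 243, 729]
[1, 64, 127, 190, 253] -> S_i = 1 + 63*i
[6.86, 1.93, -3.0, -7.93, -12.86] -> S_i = 6.86 + -4.93*i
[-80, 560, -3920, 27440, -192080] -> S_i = -80*-7^i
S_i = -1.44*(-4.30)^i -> [-1.44, 6.19, -26.63, 114.49, -492.31]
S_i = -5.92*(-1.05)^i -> [-5.92, 6.22, -6.53, 6.85, -7.2]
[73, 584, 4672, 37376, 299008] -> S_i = 73*8^i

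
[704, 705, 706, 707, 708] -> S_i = 704 + 1*i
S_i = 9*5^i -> [9, 45, 225, 1125, 5625]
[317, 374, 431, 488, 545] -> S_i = 317 + 57*i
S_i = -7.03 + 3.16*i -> [-7.03, -3.87, -0.71, 2.45, 5.61]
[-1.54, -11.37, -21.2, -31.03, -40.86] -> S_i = -1.54 + -9.83*i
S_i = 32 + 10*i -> [32, 42, 52, 62, 72]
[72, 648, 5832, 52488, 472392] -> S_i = 72*9^i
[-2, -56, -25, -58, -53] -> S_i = Random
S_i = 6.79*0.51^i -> [6.79, 3.46, 1.77, 0.9, 0.46]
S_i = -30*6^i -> [-30, -180, -1080, -6480, -38880]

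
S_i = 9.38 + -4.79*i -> [9.38, 4.59, -0.2, -4.99, -9.78]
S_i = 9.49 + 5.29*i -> [9.49, 14.78, 20.07, 25.36, 30.65]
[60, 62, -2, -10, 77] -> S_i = Random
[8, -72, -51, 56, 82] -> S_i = Random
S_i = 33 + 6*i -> [33, 39, 45, 51, 57]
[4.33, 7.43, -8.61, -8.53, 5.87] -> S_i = Random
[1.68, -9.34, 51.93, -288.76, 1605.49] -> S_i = 1.68*(-5.56)^i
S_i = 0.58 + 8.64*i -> [0.58, 9.22, 17.86, 26.5, 35.14]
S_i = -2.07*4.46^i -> [-2.07, -9.23, -41.18, -183.64, -819.05]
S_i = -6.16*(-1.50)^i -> [-6.16, 9.24, -13.86, 20.79, -31.18]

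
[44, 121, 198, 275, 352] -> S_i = 44 + 77*i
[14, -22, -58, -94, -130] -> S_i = 14 + -36*i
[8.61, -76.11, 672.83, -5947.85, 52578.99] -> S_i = 8.61*(-8.84)^i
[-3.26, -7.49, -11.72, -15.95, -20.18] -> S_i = -3.26 + -4.23*i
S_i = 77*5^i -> [77, 385, 1925, 9625, 48125]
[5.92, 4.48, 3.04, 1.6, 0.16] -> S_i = 5.92 + -1.44*i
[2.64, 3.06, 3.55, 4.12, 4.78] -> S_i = 2.64*1.16^i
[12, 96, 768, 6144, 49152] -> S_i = 12*8^i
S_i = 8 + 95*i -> [8, 103, 198, 293, 388]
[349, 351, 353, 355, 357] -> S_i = 349 + 2*i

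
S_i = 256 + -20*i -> [256, 236, 216, 196, 176]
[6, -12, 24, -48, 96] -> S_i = 6*-2^i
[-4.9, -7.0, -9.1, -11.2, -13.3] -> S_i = -4.90 + -2.10*i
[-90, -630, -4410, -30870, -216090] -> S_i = -90*7^i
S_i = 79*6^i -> [79, 474, 2844, 17064, 102384]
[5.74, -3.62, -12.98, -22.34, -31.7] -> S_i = 5.74 + -9.36*i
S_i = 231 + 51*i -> [231, 282, 333, 384, 435]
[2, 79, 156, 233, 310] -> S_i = 2 + 77*i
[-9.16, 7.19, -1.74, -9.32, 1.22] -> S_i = Random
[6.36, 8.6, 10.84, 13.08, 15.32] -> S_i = 6.36 + 2.24*i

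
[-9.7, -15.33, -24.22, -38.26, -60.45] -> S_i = -9.70*1.58^i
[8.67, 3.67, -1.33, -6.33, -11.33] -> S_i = 8.67 + -5.00*i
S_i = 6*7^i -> [6, 42, 294, 2058, 14406]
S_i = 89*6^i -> [89, 534, 3204, 19224, 115344]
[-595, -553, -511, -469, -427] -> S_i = -595 + 42*i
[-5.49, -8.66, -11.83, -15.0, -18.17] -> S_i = -5.49 + -3.17*i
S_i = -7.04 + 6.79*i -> [-7.04, -0.25, 6.54, 13.33, 20.12]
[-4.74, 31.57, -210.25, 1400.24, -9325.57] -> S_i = -4.74*(-6.66)^i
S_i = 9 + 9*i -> [9, 18, 27, 36, 45]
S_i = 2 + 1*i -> [2, 3, 4, 5, 6]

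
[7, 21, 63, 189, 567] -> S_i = 7*3^i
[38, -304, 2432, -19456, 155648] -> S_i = 38*-8^i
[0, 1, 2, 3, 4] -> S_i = 0 + 1*i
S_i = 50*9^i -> [50, 450, 4050, 36450, 328050]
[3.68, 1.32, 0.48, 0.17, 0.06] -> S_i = 3.68*0.36^i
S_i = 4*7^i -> [4, 28, 196, 1372, 9604]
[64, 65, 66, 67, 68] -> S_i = 64 + 1*i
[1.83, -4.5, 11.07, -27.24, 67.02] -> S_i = 1.83*(-2.46)^i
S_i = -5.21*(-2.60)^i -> [-5.21, 13.55, -35.22, 91.57, -238.08]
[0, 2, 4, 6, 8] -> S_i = 0 + 2*i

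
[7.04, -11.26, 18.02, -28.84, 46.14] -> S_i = 7.04*(-1.60)^i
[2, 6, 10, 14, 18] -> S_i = 2 + 4*i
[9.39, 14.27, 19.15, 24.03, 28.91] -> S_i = 9.39 + 4.88*i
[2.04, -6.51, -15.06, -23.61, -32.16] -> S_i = 2.04 + -8.55*i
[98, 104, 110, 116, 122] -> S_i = 98 + 6*i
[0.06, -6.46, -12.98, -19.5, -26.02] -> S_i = 0.06 + -6.52*i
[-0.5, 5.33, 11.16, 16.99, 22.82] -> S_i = -0.50 + 5.83*i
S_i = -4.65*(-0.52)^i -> [-4.65, 2.42, -1.26, 0.65, -0.34]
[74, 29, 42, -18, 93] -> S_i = Random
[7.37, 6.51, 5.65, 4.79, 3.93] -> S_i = 7.37 + -0.86*i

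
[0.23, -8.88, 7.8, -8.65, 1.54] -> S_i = Random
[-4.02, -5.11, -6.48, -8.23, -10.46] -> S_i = -4.02*1.27^i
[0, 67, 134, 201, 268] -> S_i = 0 + 67*i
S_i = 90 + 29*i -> [90, 119, 148, 177, 206]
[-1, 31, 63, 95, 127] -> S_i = -1 + 32*i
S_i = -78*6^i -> [-78, -468, -2808, -16848, -101088]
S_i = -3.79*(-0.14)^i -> [-3.79, 0.53, -0.07, 0.01, -0.0]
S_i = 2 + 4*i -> [2, 6, 10, 14, 18]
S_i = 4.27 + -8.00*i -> [4.27, -3.73, -11.73, -19.73, -27.73]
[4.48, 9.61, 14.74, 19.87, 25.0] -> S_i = 4.48 + 5.13*i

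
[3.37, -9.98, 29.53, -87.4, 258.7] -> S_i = 3.37*(-2.96)^i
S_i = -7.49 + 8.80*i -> [-7.49, 1.31, 10.11, 18.91, 27.71]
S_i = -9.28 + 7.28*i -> [-9.28, -2.0, 5.28, 12.56, 19.84]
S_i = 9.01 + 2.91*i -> [9.01, 11.92, 14.83, 17.74, 20.65]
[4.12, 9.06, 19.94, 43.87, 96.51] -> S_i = 4.12*2.20^i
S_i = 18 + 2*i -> [18, 20, 22, 24, 26]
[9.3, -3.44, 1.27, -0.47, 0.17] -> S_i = 9.30*(-0.37)^i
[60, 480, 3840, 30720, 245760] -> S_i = 60*8^i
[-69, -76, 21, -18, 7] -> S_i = Random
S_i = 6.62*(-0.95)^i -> [6.62, -6.29, 5.97, -5.68, 5.39]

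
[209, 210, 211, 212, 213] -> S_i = 209 + 1*i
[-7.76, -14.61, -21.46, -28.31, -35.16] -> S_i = -7.76 + -6.85*i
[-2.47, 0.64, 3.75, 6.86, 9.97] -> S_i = -2.47 + 3.11*i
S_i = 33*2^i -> [33, 66, 132, 264, 528]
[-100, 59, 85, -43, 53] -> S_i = Random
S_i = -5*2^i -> [-5, -10, -20, -40, -80]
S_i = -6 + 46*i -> [-6, 40, 86, 132, 178]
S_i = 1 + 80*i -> [1, 81, 161, 241, 321]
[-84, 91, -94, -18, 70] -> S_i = Random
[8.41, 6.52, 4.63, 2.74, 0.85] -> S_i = 8.41 + -1.89*i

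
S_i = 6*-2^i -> [6, -12, 24, -48, 96]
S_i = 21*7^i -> [21, 147, 1029, 7203, 50421]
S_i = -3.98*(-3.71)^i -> [-3.98, 14.77, -54.78, 203.24, -754.01]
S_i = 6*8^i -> [6, 48, 384, 3072, 24576]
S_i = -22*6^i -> [-22, -132, -792, -4752, -28512]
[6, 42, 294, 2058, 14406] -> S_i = 6*7^i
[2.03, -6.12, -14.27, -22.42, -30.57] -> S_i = 2.03 + -8.15*i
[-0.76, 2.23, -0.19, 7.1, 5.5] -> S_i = Random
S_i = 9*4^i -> [9, 36, 144, 576, 2304]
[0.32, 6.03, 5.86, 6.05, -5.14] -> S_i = Random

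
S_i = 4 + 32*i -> [4, 36, 68, 100, 132]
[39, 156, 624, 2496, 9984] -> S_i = 39*4^i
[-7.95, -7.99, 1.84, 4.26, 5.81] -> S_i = Random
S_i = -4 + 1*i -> [-4, -3, -2, -1, 0]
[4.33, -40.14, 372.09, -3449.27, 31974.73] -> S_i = 4.33*(-9.27)^i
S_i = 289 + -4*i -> [289, 285, 281, 277, 273]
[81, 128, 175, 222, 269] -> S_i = 81 + 47*i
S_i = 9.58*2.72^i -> [9.58, 26.06, 70.88, 192.78, 524.37]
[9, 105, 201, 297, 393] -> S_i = 9 + 96*i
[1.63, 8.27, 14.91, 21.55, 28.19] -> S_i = 1.63 + 6.64*i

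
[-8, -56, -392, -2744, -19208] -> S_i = -8*7^i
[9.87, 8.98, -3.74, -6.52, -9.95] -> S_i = Random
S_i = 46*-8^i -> [46, -368, 2944, -23552, 188416]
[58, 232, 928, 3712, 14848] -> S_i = 58*4^i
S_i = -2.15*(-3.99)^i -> [-2.15, 8.58, -34.23, 136.57, -544.92]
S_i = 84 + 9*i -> [84, 93, 102, 111, 120]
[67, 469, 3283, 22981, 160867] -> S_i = 67*7^i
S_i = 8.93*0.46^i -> [8.93, 4.11, 1.89, 0.87, 0.4]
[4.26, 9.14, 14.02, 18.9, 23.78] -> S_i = 4.26 + 4.88*i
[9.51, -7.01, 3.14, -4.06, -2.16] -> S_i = Random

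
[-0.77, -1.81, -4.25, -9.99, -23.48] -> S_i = -0.77*2.35^i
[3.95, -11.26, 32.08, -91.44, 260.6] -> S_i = 3.95*(-2.85)^i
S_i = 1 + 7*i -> [1, 8, 15, 22, 29]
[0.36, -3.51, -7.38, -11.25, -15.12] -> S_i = 0.36 + -3.87*i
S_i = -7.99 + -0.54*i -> [-7.99, -8.53, -9.07, -9.61, -10.15]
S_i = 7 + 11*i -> [7, 18, 29, 40, 51]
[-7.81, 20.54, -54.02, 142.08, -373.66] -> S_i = -7.81*(-2.63)^i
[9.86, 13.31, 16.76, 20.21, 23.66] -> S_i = 9.86 + 3.45*i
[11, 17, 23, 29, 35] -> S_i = 11 + 6*i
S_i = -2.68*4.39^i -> [-2.68, -11.77, -51.65, -226.74, -995.39]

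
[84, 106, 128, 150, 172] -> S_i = 84 + 22*i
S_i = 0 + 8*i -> [0, 8, 16, 24, 32]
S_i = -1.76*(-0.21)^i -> [-1.76, 0.37, -0.08, 0.02, -0.0]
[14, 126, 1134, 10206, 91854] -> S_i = 14*9^i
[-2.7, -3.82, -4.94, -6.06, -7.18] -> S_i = -2.70 + -1.12*i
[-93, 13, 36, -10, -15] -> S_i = Random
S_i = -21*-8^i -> [-21, 168, -1344, 10752, -86016]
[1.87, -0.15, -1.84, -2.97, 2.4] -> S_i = Random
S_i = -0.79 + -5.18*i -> [-0.79, -5.97, -11.15, -16.33, -21.51]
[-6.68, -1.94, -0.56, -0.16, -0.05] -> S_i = -6.68*0.29^i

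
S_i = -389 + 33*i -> [-389, -356, -323, -290, -257]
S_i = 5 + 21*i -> [5, 26, 47, 68, 89]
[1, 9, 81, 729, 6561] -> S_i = 1*9^i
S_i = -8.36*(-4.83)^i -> [-8.36, 40.38, -195.03, 941.99, -4549.83]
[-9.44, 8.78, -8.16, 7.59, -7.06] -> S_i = -9.44*(-0.93)^i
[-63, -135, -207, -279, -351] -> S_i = -63 + -72*i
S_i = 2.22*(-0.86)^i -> [2.22, -1.91, 1.64, -1.41, 1.21]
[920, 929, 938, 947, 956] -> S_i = 920 + 9*i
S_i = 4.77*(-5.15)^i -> [4.77, -24.57, 126.51, -651.54, 3355.42]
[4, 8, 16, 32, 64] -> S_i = 4*2^i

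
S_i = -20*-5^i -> [-20, 100, -500, 2500, -12500]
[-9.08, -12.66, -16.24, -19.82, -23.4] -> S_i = -9.08 + -3.58*i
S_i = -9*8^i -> [-9, -72, -576, -4608, -36864]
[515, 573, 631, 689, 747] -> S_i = 515 + 58*i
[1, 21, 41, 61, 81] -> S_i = 1 + 20*i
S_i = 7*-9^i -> [7, -63, 567, -5103, 45927]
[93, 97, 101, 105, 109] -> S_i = 93 + 4*i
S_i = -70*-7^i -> [-70, 490, -3430, 24010, -168070]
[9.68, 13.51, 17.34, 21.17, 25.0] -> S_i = 9.68 + 3.83*i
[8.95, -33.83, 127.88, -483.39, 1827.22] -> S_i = 8.95*(-3.78)^i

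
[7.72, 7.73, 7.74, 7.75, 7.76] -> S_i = 7.72 + 0.01*i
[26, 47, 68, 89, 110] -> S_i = 26 + 21*i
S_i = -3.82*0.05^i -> [-3.82, -0.19, -0.01, -0.0, -0.0]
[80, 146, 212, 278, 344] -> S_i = 80 + 66*i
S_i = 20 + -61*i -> [20, -41, -102, -163, -224]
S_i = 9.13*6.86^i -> [9.13, 62.63, 429.65, 2947.43, 20219.35]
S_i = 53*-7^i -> [53, -371, 2597, -18179, 127253]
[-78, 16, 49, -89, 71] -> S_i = Random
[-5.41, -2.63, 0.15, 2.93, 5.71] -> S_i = -5.41 + 2.78*i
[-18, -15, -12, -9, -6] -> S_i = -18 + 3*i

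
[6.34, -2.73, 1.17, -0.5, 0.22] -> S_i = 6.34*(-0.43)^i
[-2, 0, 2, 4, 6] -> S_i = -2 + 2*i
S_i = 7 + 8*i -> [7, 15, 23, 31, 39]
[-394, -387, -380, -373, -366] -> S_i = -394 + 7*i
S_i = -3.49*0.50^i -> [-3.49, -1.74, -0.87, -0.44, -0.22]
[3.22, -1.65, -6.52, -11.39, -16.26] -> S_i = 3.22 + -4.87*i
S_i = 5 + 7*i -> [5, 12, 19, 26, 33]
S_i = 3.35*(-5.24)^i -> [3.35, -17.55, 91.98, -481.99, 2525.63]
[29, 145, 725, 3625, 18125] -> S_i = 29*5^i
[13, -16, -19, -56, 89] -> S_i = Random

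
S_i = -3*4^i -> [-3, -12, -48, -192, -768]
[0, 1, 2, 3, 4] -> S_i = 0 + 1*i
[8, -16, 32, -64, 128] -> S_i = 8*-2^i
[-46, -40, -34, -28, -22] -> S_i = -46 + 6*i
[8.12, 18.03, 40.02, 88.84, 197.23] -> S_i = 8.12*2.22^i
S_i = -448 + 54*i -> [-448, -394, -340, -286, -232]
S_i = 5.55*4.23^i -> [5.55, 23.48, 99.31, 420.06, 1776.87]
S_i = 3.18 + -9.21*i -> [3.18, -6.03, -15.24, -24.45, -33.66]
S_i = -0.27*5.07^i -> [-0.27, -1.37, -6.94, -35.19, -178.4]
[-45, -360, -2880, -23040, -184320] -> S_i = -45*8^i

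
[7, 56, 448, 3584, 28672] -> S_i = 7*8^i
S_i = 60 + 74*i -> [60, 134, 208, 282, 356]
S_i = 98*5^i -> [98, 490, 2450, 12250, 61250]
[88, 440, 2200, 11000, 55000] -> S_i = 88*5^i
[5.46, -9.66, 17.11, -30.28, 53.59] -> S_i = 5.46*(-1.77)^i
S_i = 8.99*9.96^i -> [8.99, 89.54, 891.82, 8882.55, 88470.21]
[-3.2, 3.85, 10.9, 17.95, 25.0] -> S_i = -3.20 + 7.05*i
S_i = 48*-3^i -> [48, -144, 432, -1296, 3888]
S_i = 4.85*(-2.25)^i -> [4.85, -10.91, 24.55, -55.24, 124.3]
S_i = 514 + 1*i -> [514, 515, 516, 517, 518]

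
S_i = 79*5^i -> [79, 395, 1975, 9875, 49375]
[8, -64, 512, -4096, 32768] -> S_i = 8*-8^i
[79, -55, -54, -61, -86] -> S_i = Random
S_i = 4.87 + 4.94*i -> [4.87, 9.81, 14.75, 19.69, 24.63]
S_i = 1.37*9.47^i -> [1.37, 12.97, 122.86, 1163.51, 11018.45]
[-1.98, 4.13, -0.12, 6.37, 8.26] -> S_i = Random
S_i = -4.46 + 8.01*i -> [-4.46, 3.55, 11.56, 19.57, 27.58]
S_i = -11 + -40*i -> [-11, -51, -91, -131, -171]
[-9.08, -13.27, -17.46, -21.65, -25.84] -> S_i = -9.08 + -4.19*i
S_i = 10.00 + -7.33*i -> [10.0, 2.67, -4.66, -11.99, -19.32]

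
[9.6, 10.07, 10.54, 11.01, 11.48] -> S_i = 9.60 + 0.47*i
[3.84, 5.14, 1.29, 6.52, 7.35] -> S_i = Random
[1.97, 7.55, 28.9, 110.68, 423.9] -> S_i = 1.97*3.83^i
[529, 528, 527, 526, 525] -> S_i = 529 + -1*i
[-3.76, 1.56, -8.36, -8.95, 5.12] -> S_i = Random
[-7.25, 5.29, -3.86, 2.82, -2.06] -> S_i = -7.25*(-0.73)^i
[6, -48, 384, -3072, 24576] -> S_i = 6*-8^i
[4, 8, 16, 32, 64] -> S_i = 4*2^i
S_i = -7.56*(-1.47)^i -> [-7.56, 11.11, -16.34, 24.01, -35.3]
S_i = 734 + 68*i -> [734, 802, 870, 938, 1006]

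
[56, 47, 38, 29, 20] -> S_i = 56 + -9*i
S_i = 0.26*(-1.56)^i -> [0.26, -0.41, 0.63, -0.99, 1.54]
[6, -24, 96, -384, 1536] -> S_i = 6*-4^i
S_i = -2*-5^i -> [-2, 10, -50, 250, -1250]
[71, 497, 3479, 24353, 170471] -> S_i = 71*7^i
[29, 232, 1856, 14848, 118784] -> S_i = 29*8^i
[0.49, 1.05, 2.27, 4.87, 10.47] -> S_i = 0.49*2.15^i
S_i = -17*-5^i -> [-17, 85, -425, 2125, -10625]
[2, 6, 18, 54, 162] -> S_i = 2*3^i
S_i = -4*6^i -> [-4, -24, -144, -864, -5184]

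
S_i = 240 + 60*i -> [240, 300, 360, 420, 480]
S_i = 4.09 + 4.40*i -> [4.09, 8.49, 12.89, 17.29, 21.69]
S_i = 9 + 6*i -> [9, 15, 21, 27, 33]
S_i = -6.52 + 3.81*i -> [-6.52, -2.71, 1.1, 4.91, 8.72]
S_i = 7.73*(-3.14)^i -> [7.73, -24.27, 76.21, -239.31, 751.45]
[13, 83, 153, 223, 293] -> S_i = 13 + 70*i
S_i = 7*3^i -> [7, 21, 63, 189, 567]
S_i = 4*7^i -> [4, 28, 196, 1372, 9604]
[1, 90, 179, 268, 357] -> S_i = 1 + 89*i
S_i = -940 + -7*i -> [-940, -947, -954, -961, -968]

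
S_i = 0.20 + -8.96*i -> [0.2, -8.76, -17.72, -26.68, -35.64]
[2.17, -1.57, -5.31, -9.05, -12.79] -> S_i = 2.17 + -3.74*i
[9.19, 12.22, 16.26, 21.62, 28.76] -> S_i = 9.19*1.33^i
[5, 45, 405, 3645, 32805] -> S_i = 5*9^i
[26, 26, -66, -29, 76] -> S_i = Random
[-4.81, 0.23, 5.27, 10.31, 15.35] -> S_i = -4.81 + 5.04*i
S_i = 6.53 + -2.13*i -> [6.53, 4.4, 2.27, 0.14, -1.99]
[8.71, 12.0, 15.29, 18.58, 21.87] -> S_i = 8.71 + 3.29*i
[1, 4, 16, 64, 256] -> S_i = 1*4^i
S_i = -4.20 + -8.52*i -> [-4.2, -12.72, -21.24, -29.76, -38.28]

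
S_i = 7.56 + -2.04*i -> [7.56, 5.52, 3.48, 1.44, -0.6]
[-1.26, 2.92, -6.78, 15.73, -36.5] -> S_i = -1.26*(-2.32)^i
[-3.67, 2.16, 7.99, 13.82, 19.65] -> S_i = -3.67 + 5.83*i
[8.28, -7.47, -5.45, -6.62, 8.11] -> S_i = Random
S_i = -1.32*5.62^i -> [-1.32, -7.42, -41.69, -234.31, -1316.8]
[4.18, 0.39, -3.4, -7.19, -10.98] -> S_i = 4.18 + -3.79*i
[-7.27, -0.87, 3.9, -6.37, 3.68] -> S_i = Random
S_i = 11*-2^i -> [11, -22, 44, -88, 176]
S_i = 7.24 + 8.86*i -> [7.24, 16.1, 24.96, 33.82, 42.68]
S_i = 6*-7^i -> [6, -42, 294, -2058, 14406]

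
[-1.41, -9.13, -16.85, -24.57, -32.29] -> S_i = -1.41 + -7.72*i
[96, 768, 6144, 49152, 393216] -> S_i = 96*8^i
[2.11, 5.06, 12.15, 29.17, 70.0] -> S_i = 2.11*2.40^i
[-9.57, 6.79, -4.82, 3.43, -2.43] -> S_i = -9.57*(-0.71)^i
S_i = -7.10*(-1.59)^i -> [-7.1, 11.29, -17.95, 28.54, -45.38]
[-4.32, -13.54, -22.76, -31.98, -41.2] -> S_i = -4.32 + -9.22*i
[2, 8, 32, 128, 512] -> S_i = 2*4^i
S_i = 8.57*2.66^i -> [8.57, 22.8, 60.64, 161.3, 429.05]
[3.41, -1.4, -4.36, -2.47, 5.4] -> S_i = Random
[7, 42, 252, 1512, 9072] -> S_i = 7*6^i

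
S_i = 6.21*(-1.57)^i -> [6.21, -9.75, 15.31, -24.03, 37.73]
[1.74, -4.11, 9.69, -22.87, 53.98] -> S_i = 1.74*(-2.36)^i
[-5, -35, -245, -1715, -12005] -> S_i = -5*7^i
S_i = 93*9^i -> [93, 837, 7533, 67797, 610173]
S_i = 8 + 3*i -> [8, 11, 14, 17, 20]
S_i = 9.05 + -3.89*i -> [9.05, 5.16, 1.27, -2.62, -6.51]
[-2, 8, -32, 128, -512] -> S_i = -2*-4^i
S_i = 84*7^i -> [84, 588, 4116, 28812, 201684]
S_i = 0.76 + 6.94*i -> [0.76, 7.7, 14.64, 21.58, 28.52]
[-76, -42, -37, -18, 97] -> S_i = Random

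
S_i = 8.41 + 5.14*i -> [8.41, 13.55, 18.69, 23.83, 28.97]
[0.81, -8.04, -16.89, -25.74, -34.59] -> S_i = 0.81 + -8.85*i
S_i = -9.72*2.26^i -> [-9.72, -21.97, -49.65, -112.2, -253.57]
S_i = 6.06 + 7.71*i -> [6.06, 13.77, 21.48, 29.19, 36.9]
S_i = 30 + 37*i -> [30, 67, 104, 141, 178]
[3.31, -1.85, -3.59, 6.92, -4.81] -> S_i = Random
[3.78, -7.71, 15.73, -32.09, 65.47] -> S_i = 3.78*(-2.04)^i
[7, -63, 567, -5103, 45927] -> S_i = 7*-9^i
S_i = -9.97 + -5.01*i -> [-9.97, -14.98, -19.99, -25.0, -30.01]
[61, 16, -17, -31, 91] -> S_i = Random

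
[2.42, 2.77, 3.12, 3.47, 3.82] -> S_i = 2.42 + 0.35*i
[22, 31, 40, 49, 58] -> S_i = 22 + 9*i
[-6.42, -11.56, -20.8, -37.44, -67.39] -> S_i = -6.42*1.80^i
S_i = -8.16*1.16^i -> [-8.16, -9.47, -10.98, -12.74, -14.77]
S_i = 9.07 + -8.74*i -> [9.07, 0.33, -8.41, -17.15, -25.89]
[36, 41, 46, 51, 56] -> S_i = 36 + 5*i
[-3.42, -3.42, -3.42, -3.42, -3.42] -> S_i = -3.42 + 0.00*i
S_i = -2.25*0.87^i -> [-2.25, -1.96, -1.7, -1.48, -1.29]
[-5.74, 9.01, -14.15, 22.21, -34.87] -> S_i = -5.74*(-1.57)^i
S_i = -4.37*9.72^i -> [-4.37, -42.48, -412.87, -4013.1, -39007.35]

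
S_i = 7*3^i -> [7, 21, 63, 189, 567]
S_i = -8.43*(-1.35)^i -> [-8.43, 11.38, -15.36, 20.74, -28.0]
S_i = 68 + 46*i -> [68, 114, 160, 206, 252]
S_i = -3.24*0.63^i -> [-3.24, -2.04, -1.29, -0.81, -0.51]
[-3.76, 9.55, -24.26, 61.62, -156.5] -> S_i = -3.76*(-2.54)^i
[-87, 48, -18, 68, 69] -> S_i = Random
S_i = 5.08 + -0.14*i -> [5.08, 4.94, 4.8, 4.66, 4.52]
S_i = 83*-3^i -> [83, -249, 747, -2241, 6723]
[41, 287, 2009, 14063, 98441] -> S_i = 41*7^i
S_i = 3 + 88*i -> [3, 91, 179, 267, 355]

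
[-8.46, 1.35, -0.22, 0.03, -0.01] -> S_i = -8.46*(-0.16)^i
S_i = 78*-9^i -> [78, -702, 6318, -56862, 511758]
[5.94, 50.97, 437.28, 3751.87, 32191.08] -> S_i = 5.94*8.58^i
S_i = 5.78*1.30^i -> [5.78, 7.51, 9.77, 12.7, 16.51]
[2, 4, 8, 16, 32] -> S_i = 2*2^i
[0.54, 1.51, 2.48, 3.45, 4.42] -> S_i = 0.54 + 0.97*i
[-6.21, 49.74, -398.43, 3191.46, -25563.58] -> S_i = -6.21*(-8.01)^i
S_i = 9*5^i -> [9, 45, 225, 1125, 5625]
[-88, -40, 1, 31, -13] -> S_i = Random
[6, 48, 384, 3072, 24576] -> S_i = 6*8^i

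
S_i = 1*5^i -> [1, 5, 25, 125, 625]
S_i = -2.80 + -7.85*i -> [-2.8, -10.65, -18.5, -26.35, -34.2]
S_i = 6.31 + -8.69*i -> [6.31, -2.38, -11.07, -19.76, -28.45]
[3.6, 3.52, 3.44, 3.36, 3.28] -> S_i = 3.60 + -0.08*i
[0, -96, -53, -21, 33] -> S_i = Random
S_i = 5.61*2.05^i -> [5.61, 11.5, 23.58, 48.33, 99.08]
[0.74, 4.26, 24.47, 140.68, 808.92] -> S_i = 0.74*5.75^i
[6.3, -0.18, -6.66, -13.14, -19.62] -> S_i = 6.30 + -6.48*i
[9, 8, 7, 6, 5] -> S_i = 9 + -1*i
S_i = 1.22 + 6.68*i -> [1.22, 7.9, 14.58, 21.26, 27.94]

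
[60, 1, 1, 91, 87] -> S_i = Random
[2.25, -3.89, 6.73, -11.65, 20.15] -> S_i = 2.25*(-1.73)^i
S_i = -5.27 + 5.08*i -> [-5.27, -0.19, 4.89, 9.97, 15.05]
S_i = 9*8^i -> [9, 72, 576, 4608, 36864]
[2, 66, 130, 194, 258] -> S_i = 2 + 64*i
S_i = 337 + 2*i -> [337, 339, 341, 343, 345]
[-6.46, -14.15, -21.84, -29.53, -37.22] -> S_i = -6.46 + -7.69*i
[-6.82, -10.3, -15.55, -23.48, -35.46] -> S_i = -6.82*1.51^i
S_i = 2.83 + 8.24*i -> [2.83, 11.07, 19.31, 27.55, 35.79]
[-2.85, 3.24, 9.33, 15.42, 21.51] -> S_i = -2.85 + 6.09*i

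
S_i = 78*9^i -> [78, 702, 6318, 56862, 511758]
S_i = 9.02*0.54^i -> [9.02, 4.87, 2.63, 1.42, 0.77]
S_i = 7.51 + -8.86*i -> [7.51, -1.35, -10.21, -19.07, -27.93]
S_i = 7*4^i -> [7, 28, 112, 448, 1792]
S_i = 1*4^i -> [1, 4, 16, 64, 256]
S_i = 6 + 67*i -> [6, 73, 140, 207, 274]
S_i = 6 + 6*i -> [6, 12, 18, 24, 30]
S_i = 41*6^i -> [41, 246, 1476, 8856, 53136]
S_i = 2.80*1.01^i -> [2.8, 2.83, 2.86, 2.88, 2.91]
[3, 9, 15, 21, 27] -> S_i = 3 + 6*i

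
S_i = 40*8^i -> [40, 320, 2560, 20480, 163840]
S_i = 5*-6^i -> [5, -30, 180, -1080, 6480]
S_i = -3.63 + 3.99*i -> [-3.63, 0.36, 4.35, 8.34, 12.33]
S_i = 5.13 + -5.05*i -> [5.13, 0.08, -4.97, -10.02, -15.07]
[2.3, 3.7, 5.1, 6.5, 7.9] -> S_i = 2.30 + 1.40*i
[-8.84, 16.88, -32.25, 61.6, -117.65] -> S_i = -8.84*(-1.91)^i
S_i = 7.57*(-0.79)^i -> [7.57, -5.98, 4.72, -3.73, 2.95]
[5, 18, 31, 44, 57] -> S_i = 5 + 13*i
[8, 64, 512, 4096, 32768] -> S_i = 8*8^i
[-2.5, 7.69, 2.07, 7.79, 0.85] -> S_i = Random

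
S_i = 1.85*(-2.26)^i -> [1.85, -4.18, 9.45, -21.35, 48.26]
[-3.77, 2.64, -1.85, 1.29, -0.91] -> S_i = -3.77*(-0.70)^i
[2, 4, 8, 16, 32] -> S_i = 2*2^i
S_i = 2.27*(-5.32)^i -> [2.27, -12.08, 64.25, -341.79, 1818.33]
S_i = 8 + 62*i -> [8, 70, 132, 194, 256]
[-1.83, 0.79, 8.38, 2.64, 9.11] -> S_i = Random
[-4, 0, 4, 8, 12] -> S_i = -4 + 4*i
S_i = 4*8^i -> [4, 32, 256, 2048, 16384]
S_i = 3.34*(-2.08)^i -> [3.34, -6.95, 14.45, -30.06, 62.52]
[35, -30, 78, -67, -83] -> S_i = Random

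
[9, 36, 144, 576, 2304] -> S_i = 9*4^i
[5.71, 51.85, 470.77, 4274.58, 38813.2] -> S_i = 5.71*9.08^i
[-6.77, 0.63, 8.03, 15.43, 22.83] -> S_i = -6.77 + 7.40*i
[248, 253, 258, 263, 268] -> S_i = 248 + 5*i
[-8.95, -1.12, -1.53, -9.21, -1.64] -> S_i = Random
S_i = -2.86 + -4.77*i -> [-2.86, -7.63, -12.4, -17.17, -21.94]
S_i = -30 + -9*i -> [-30, -39, -48, -57, -66]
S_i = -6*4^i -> [-6, -24, -96, -384, -1536]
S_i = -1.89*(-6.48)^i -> [-1.89, 12.25, -79.36, 514.26, -3332.44]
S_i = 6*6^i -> [6, 36, 216, 1296, 7776]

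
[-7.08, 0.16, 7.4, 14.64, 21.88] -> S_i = -7.08 + 7.24*i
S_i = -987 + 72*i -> [-987, -915, -843, -771, -699]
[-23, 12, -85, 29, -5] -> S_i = Random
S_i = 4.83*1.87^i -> [4.83, 9.03, 16.89, 31.58, 59.06]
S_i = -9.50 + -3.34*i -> [-9.5, -12.84, -16.18, -19.52, -22.86]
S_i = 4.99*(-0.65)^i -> [4.99, -3.24, 2.11, -1.37, 0.89]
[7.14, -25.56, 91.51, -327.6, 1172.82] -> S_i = 7.14*(-3.58)^i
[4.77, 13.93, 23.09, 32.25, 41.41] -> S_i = 4.77 + 9.16*i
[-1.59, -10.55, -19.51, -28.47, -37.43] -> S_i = -1.59 + -8.96*i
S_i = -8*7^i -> [-8, -56, -392, -2744, -19208]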